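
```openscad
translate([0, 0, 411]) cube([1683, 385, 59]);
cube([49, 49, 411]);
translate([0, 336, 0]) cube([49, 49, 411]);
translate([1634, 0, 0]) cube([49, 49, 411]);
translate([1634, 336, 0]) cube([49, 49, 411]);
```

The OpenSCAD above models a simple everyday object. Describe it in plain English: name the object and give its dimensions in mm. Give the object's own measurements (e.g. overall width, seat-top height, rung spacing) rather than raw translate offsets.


A bench: a 1683×385 mm seat slab, 59 mm thick, top at z = 470 mm, on four 49×49 mm square legs flush with the seat corners and standing on z = 0.


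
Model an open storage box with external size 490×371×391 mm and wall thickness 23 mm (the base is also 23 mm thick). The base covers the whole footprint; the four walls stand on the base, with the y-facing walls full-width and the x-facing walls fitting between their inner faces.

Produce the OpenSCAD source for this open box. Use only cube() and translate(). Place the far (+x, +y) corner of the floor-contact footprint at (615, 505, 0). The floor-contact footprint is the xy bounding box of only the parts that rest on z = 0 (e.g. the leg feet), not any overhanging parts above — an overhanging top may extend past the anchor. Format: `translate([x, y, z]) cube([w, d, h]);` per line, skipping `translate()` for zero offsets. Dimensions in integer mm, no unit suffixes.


translate([125, 134, 0]) cube([490, 371, 23]);
translate([125, 134, 23]) cube([490, 23, 368]);
translate([125, 482, 23]) cube([490, 23, 368]);
translate([125, 157, 23]) cube([23, 325, 368]);
translate([592, 157, 23]) cube([23, 325, 368]);


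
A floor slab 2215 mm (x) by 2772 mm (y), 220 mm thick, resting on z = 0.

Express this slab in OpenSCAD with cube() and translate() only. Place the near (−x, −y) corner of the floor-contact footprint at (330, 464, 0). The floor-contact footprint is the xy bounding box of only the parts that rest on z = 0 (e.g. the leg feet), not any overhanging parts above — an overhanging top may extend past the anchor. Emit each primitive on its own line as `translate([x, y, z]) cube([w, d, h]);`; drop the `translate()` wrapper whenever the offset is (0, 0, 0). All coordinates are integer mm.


translate([330, 464, 0]) cube([2215, 2772, 220]);


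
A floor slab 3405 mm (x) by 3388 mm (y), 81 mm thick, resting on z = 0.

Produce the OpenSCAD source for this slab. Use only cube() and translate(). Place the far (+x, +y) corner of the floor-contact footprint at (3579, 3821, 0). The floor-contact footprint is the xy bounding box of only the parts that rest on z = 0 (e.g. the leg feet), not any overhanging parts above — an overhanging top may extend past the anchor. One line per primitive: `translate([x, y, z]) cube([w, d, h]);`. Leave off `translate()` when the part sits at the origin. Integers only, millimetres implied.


translate([174, 433, 0]) cube([3405, 3388, 81]);


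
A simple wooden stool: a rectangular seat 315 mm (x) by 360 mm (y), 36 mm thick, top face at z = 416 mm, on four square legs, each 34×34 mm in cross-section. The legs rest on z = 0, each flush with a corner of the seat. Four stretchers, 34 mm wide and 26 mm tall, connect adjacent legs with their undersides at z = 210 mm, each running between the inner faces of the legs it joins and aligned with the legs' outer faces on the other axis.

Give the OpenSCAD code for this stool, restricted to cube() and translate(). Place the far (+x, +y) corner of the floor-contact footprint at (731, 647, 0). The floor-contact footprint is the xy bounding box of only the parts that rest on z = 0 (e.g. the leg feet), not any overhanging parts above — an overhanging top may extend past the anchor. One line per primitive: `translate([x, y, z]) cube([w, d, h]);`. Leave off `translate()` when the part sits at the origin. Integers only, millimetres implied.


// leg_h = 416 - 36 = 380
// stretcher span = 315 - 2*34 = 247
translate([416, 287, 380]) cube([315, 360, 36]);
translate([416, 287, 0]) cube([34, 34, 380]);
translate([697, 287, 0]) cube([34, 34, 380]);
translate([416, 613, 0]) cube([34, 34, 380]);
translate([697, 613, 0]) cube([34, 34, 380]);
translate([450, 287, 210]) cube([247, 34, 26]);
translate([450, 613, 210]) cube([247, 34, 26]);
translate([416, 321, 210]) cube([34, 292, 26]);
translate([697, 321, 210]) cube([34, 292, 26]);


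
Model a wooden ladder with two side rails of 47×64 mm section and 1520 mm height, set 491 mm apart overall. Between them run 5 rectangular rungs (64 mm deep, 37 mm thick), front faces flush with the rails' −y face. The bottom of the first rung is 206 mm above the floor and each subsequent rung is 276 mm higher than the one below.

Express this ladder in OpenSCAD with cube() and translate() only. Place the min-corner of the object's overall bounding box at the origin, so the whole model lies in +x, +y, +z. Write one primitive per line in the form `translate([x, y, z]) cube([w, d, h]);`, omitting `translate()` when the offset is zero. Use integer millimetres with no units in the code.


cube([47, 64, 1520]);
translate([444, 0, 0]) cube([47, 64, 1520]);
translate([47, 0, 206]) cube([397, 64, 37]);
translate([47, 0, 482]) cube([397, 64, 37]);
translate([47, 0, 758]) cube([397, 64, 37]);
translate([47, 0, 1034]) cube([397, 64, 37]);
translate([47, 0, 1310]) cube([397, 64, 37]);


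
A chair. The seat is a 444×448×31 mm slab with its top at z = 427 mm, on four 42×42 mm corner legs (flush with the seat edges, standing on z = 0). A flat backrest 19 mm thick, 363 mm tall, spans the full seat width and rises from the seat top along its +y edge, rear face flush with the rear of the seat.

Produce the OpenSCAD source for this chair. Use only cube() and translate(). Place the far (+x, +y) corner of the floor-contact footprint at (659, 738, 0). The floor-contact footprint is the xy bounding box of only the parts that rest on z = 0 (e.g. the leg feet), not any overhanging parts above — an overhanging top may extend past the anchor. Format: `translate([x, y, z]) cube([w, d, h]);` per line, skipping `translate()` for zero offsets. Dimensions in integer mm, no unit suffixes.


// leg_h = 427 - 31 = 396
translate([215, 290, 396]) cube([444, 448, 31]);
translate([215, 290, 0]) cube([42, 42, 396]);
translate([617, 290, 0]) cube([42, 42, 396]);
translate([215, 696, 0]) cube([42, 42, 396]);
translate([617, 696, 0]) cube([42, 42, 396]);
translate([215, 719, 427]) cube([444, 19, 363]);


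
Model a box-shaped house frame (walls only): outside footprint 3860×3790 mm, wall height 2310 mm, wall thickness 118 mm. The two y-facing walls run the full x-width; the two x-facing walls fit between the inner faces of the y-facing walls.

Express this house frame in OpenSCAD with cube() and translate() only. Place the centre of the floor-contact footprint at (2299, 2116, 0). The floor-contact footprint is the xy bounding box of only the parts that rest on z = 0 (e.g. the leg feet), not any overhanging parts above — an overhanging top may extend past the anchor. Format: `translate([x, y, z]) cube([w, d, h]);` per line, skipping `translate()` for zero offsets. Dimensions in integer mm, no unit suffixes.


translate([369, 221, 0]) cube([3860, 118, 2310]);
translate([369, 3893, 0]) cube([3860, 118, 2310]);
translate([369, 339, 0]) cube([118, 3554, 2310]);
translate([4111, 339, 0]) cube([118, 3554, 2310]);


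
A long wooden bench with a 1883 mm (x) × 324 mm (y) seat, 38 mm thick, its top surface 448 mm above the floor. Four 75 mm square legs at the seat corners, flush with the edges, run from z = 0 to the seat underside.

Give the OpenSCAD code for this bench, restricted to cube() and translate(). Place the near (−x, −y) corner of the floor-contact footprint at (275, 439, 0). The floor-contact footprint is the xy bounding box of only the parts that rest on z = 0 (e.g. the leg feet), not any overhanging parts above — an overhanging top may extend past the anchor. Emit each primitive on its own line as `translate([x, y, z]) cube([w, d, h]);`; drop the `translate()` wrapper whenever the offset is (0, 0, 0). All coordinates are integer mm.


translate([275, 439, 410]) cube([1883, 324, 38]);
translate([275, 439, 0]) cube([75, 75, 410]);
translate([275, 688, 0]) cube([75, 75, 410]);
translate([2083, 439, 0]) cube([75, 75, 410]);
translate([2083, 688, 0]) cube([75, 75, 410]);


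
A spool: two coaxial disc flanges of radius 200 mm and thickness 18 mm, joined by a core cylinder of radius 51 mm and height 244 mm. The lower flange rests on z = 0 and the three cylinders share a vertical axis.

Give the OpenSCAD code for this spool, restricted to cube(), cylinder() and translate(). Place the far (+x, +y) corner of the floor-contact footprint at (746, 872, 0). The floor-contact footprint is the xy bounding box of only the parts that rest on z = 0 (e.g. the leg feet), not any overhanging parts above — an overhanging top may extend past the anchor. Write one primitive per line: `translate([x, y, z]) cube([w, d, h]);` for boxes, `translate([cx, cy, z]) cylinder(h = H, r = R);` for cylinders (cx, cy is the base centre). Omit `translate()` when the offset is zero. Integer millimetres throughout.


translate([546, 672, 0]) cylinder(h = 18, r = 200);
translate([546, 672, 18]) cylinder(h = 244, r = 51);
translate([546, 672, 262]) cylinder(h = 18, r = 200);


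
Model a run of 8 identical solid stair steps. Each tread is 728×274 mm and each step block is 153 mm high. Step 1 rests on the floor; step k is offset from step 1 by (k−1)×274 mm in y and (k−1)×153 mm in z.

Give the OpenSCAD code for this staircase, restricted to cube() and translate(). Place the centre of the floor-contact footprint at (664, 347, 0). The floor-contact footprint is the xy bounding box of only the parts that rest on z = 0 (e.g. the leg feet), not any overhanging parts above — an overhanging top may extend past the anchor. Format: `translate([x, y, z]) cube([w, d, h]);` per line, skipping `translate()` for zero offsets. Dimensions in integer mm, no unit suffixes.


translate([300, 210, 0]) cube([728, 274, 153]);
translate([300, 484, 153]) cube([728, 274, 153]);
translate([300, 758, 306]) cube([728, 274, 153]);
translate([300, 1032, 459]) cube([728, 274, 153]);
translate([300, 1306, 612]) cube([728, 274, 153]);
translate([300, 1580, 765]) cube([728, 274, 153]);
translate([300, 1854, 918]) cube([728, 274, 153]);
translate([300, 2128, 1071]) cube([728, 274, 153]);


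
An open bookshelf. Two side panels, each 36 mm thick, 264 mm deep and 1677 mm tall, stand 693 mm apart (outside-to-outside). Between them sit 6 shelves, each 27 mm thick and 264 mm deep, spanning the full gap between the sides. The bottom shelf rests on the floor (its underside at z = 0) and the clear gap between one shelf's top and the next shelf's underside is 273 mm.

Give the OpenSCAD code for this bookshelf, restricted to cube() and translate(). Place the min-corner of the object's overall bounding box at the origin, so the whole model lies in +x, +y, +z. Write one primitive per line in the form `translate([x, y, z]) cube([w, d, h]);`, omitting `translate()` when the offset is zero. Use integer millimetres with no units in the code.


cube([36, 264, 1677]);
translate([657, 0, 0]) cube([36, 264, 1677]);
translate([36, 0, 0]) cube([621, 264, 27]);
translate([36, 0, 300]) cube([621, 264, 27]);
translate([36, 0, 600]) cube([621, 264, 27]);
translate([36, 0, 900]) cube([621, 264, 27]);
translate([36, 0, 1200]) cube([621, 264, 27]);
translate([36, 0, 1500]) cube([621, 264, 27]);


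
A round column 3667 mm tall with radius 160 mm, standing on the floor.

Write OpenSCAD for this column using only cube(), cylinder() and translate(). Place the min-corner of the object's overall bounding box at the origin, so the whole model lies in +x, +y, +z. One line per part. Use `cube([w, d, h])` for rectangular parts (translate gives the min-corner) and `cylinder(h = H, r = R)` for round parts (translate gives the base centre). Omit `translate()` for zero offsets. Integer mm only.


translate([160, 160, 0]) cylinder(h = 3667, r = 160);


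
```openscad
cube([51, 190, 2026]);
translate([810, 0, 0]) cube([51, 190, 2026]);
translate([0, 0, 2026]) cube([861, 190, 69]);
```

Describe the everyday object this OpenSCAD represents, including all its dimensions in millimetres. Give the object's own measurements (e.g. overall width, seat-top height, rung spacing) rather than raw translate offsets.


A door frame. The clear opening is 759 mm wide and 2026 mm high. Two 51 mm wide jambs, 190 mm deep, stand either side of the opening from the floor to the top of the opening. A 69 mm thick head sits across the top of both jambs, spanning the full outside width of the frame.


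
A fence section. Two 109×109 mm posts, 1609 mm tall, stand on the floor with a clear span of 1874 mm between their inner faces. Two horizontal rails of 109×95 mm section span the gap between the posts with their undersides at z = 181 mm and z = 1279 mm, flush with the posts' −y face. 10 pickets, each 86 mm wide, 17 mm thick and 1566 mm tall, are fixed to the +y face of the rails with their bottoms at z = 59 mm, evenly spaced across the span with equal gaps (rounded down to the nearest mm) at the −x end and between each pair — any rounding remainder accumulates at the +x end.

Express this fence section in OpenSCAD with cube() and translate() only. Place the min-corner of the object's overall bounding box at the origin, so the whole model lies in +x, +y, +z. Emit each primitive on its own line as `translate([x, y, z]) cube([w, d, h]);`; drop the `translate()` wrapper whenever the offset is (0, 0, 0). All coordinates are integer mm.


cube([109, 109, 1609]);
translate([1983, 0, 0]) cube([109, 109, 1609]);
translate([109, 0, 181]) cube([1874, 109, 95]);
translate([109, 0, 1279]) cube([1874, 109, 95]);
translate([201, 109, 59]) cube([86, 17, 1566]);
translate([379, 109, 59]) cube([86, 17, 1566]);
translate([557, 109, 59]) cube([86, 17, 1566]);
translate([735, 109, 59]) cube([86, 17, 1566]);
translate([913, 109, 59]) cube([86, 17, 1566]);
translate([1091, 109, 59]) cube([86, 17, 1566]);
translate([1269, 109, 59]) cube([86, 17, 1566]);
translate([1447, 109, 59]) cube([86, 17, 1566]);
translate([1625, 109, 59]) cube([86, 17, 1566]);
translate([1803, 109, 59]) cube([86, 17, 1566]);


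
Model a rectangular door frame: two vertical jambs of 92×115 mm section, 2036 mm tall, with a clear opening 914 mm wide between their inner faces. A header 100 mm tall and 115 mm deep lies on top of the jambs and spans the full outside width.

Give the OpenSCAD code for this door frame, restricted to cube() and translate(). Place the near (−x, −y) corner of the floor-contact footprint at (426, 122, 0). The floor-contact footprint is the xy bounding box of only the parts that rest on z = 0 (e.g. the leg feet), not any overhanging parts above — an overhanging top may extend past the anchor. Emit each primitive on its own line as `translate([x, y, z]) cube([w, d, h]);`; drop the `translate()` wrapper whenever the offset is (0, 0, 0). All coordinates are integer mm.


translate([426, 122, 0]) cube([92, 115, 2036]);
translate([1432, 122, 0]) cube([92, 115, 2036]);
translate([426, 122, 2036]) cube([1098, 115, 100]);


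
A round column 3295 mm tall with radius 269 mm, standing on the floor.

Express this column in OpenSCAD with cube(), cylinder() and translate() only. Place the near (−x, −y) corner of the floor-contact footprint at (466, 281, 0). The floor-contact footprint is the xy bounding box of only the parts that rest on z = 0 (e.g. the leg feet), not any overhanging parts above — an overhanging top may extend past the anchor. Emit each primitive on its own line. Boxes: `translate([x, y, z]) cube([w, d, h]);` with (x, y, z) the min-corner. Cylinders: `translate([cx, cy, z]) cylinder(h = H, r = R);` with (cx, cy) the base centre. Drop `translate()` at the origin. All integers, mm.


translate([735, 550, 0]) cylinder(h = 3295, r = 269);


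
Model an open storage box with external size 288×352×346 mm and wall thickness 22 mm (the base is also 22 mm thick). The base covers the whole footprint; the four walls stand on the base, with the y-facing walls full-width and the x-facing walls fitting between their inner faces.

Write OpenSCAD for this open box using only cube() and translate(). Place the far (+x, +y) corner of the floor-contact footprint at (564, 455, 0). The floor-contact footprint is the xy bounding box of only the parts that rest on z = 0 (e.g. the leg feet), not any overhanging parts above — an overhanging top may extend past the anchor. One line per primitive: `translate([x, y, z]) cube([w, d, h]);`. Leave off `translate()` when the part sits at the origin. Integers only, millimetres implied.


translate([276, 103, 0]) cube([288, 352, 22]);
translate([276, 103, 22]) cube([288, 22, 324]);
translate([276, 433, 22]) cube([288, 22, 324]);
translate([276, 125, 22]) cube([22, 308, 324]);
translate([542, 125, 22]) cube([22, 308, 324]);


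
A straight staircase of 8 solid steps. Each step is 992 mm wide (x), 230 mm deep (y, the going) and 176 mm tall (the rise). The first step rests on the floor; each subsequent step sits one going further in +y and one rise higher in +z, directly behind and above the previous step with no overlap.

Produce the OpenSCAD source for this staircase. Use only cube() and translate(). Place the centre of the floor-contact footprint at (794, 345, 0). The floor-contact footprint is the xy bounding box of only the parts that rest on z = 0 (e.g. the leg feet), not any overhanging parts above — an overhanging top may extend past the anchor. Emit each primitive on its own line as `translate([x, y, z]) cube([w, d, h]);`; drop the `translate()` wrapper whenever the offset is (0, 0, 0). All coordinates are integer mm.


translate([298, 230, 0]) cube([992, 230, 176]);
translate([298, 460, 176]) cube([992, 230, 176]);
translate([298, 690, 352]) cube([992, 230, 176]);
translate([298, 920, 528]) cube([992, 230, 176]);
translate([298, 1150, 704]) cube([992, 230, 176]);
translate([298, 1380, 880]) cube([992, 230, 176]);
translate([298, 1610, 1056]) cube([992, 230, 176]);
translate([298, 1840, 1232]) cube([992, 230, 176]);


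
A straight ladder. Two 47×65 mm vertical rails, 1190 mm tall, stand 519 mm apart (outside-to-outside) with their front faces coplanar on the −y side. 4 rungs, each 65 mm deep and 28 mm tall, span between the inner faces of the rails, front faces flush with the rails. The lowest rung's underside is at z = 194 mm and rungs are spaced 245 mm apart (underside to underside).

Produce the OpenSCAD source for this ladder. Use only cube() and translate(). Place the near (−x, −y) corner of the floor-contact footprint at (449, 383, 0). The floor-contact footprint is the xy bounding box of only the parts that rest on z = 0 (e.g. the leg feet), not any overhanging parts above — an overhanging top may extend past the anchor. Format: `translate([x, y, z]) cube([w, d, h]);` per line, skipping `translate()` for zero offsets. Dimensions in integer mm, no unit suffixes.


translate([449, 383, 0]) cube([47, 65, 1190]);
translate([921, 383, 0]) cube([47, 65, 1190]);
translate([496, 383, 194]) cube([425, 65, 28]);
translate([496, 383, 439]) cube([425, 65, 28]);
translate([496, 383, 684]) cube([425, 65, 28]);
translate([496, 383, 929]) cube([425, 65, 28]);


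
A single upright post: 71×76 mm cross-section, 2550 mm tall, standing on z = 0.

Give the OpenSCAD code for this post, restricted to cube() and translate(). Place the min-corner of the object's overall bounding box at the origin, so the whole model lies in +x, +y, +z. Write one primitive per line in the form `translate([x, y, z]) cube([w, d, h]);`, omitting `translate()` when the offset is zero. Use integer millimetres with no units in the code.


cube([71, 76, 2550]);


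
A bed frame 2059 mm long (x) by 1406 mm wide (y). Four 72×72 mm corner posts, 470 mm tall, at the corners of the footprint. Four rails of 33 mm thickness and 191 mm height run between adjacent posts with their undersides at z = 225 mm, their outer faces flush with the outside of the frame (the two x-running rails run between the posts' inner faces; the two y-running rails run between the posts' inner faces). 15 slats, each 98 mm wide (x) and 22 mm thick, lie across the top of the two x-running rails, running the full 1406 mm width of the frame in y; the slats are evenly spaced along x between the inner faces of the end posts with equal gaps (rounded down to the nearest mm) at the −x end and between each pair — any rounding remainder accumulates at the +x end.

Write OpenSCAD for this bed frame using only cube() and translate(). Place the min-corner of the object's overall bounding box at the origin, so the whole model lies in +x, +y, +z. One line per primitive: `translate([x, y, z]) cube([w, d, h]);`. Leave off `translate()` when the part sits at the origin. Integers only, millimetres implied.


cube([72, 72, 470]);
translate([0, 1334, 0]) cube([72, 72, 470]);
translate([1987, 0, 0]) cube([72, 72, 470]);
translate([1987, 1334, 0]) cube([72, 72, 470]);
translate([72, 0, 225]) cube([1915, 33, 191]);
translate([72, 1373, 225]) cube([1915, 33, 191]);
translate([0, 72, 225]) cube([33, 1262, 191]);
translate([2026, 72, 225]) cube([33, 1262, 191]);
translate([99, 0, 416]) cube([98, 1406, 22]);
translate([224, 0, 416]) cube([98, 1406, 22]);
translate([349, 0, 416]) cube([98, 1406, 22]);
translate([474, 0, 416]) cube([98, 1406, 22]);
translate([599, 0, 416]) cube([98, 1406, 22]);
translate([724, 0, 416]) cube([98, 1406, 22]);
translate([849, 0, 416]) cube([98, 1406, 22]);
translate([974, 0, 416]) cube([98, 1406, 22]);
translate([1099, 0, 416]) cube([98, 1406, 22]);
translate([1224, 0, 416]) cube([98, 1406, 22]);
translate([1349, 0, 416]) cube([98, 1406, 22]);
translate([1474, 0, 416]) cube([98, 1406, 22]);
translate([1599, 0, 416]) cube([98, 1406, 22]);
translate([1724, 0, 416]) cube([98, 1406, 22]);
translate([1849, 0, 416]) cube([98, 1406, 22]);


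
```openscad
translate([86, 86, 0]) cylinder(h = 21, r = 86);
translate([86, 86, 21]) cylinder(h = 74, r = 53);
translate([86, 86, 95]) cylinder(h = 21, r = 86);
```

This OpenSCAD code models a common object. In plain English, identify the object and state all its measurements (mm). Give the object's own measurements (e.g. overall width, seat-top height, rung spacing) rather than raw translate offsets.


A spool: two coaxial disc flanges of radius 86 mm and thickness 21 mm, joined by a core cylinder of radius 53 mm and height 74 mm. The lower flange rests on z = 0 and the three cylinders share a vertical axis.


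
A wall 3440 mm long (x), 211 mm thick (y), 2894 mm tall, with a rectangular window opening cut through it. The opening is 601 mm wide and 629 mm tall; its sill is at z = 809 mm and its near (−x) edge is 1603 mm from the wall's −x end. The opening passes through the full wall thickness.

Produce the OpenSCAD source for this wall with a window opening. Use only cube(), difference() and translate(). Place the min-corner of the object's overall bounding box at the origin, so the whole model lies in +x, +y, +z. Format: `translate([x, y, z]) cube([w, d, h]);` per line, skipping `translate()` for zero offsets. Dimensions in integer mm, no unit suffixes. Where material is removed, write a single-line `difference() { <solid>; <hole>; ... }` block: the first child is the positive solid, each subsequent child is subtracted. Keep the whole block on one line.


difference() { cube([3440, 211, 2894]); translate([1603, 0, 809]) cube([601, 211, 629]); }


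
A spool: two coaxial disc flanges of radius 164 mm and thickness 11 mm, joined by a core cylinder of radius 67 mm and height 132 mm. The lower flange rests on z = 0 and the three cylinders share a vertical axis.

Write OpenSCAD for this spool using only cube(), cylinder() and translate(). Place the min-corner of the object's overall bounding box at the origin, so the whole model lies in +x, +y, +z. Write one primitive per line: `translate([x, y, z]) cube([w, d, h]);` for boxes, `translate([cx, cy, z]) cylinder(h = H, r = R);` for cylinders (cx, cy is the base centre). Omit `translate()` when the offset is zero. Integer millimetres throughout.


translate([164, 164, 0]) cylinder(h = 11, r = 164);
translate([164, 164, 11]) cylinder(h = 132, r = 67);
translate([164, 164, 143]) cylinder(h = 11, r = 164);


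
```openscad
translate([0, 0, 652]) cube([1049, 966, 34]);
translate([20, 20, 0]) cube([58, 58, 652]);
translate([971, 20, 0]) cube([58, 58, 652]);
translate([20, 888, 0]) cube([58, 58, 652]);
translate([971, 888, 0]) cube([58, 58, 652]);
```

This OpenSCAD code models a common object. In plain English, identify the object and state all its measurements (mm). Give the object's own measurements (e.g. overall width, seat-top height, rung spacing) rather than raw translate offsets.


A table: top 1049 mm (x) × 966 mm (y), 34 mm thick, upper face at z = 686 mm, on four 58×58 mm square legs, each inset 20 mm from the nearest pair of top edges from z = 0 to the bottom of the top.


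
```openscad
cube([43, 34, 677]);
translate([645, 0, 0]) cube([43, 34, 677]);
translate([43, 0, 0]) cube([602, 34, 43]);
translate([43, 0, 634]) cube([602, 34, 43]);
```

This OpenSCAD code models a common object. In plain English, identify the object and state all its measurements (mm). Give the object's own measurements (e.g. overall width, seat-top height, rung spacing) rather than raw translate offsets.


A rectangular picture frame lying in the x–z plane (depth along y). The opening is 602 mm wide (x) by 591 mm tall (z), surrounded by a border 43 mm wide on all four sides. The frame is 34 mm deep and is made of two full-height vertical stiles with two horizontal rails fitted between them.


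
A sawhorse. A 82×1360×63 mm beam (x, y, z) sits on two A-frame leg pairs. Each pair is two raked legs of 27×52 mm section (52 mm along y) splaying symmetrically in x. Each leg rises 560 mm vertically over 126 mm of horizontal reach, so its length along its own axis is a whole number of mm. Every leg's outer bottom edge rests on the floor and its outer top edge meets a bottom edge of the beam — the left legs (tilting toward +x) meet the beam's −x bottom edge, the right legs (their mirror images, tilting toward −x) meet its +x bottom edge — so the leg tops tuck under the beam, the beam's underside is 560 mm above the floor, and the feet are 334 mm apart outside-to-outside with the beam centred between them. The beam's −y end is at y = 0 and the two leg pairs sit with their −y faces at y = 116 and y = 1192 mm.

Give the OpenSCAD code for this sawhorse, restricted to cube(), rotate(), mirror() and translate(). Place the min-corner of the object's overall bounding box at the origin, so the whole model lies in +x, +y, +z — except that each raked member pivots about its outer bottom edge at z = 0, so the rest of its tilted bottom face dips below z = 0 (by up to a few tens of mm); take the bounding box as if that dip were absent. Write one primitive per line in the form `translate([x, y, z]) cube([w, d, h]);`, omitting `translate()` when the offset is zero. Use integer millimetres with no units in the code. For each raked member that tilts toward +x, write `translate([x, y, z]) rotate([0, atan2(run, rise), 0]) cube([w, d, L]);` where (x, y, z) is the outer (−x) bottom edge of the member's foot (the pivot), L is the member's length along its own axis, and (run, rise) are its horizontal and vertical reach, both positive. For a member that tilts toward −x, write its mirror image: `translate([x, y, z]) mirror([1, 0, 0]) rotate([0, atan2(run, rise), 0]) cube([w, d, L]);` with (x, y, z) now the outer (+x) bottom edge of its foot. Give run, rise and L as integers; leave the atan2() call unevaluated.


// leg length = √(126² + 560²) = 574
// right-leg outer foot x = 2·126 + 82 = 334
// beam min-corner = (126, 0, 560)
translate([126, 0, 560]) cube([82, 1360, 63]);
translate([0, 116, 0]) rotate([0, atan2(126, 560), 0]) cube([27, 52, 574]);
translate([334, 116, 0]) mirror([1, 0, 0]) rotate([0, atan2(126, 560), 0]) cube([27, 52, 574]);
translate([0, 1192, 0]) rotate([0, atan2(126, 560), 0]) cube([27, 52, 574]);
translate([334, 1192, 0]) mirror([1, 0, 0]) rotate([0, atan2(126, 560), 0]) cube([27, 52, 574]);


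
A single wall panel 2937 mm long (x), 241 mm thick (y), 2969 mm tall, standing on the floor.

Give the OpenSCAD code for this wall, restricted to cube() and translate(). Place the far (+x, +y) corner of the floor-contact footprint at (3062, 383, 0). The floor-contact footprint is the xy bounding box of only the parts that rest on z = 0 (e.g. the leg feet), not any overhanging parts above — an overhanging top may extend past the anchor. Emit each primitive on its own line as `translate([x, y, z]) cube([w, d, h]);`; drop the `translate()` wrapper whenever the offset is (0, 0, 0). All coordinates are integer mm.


translate([125, 142, 0]) cube([2937, 241, 2969]);


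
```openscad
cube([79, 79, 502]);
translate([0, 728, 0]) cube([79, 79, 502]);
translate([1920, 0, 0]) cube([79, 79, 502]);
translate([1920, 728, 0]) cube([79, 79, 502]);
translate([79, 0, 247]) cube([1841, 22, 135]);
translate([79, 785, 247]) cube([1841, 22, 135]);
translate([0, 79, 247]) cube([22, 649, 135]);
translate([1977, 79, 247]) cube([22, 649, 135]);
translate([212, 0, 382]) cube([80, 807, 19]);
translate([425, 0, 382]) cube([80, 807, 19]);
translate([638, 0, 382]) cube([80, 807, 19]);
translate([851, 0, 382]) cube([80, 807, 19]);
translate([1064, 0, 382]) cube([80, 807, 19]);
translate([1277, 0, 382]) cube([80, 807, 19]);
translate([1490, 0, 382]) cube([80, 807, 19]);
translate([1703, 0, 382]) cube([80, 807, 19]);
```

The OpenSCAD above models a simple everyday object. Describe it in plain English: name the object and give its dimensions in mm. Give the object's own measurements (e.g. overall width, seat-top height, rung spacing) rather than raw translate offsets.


A bed frame 1999 mm long (x) by 807 mm wide (y). Four 79×79 mm corner posts, 502 mm tall, at the corners of the footprint. Four rails of 22 mm thickness and 135 mm height run between adjacent posts with their undersides at z = 247 mm, their outer faces flush with the outside of the frame (the two x-running rails run between the posts' inner faces; the two y-running rails run between the posts' inner faces). 8 slats, each 80 mm wide (x) and 19 mm thick, lie across the top of the two x-running rails, running the full 807 mm width of the frame in y; along x they sit between the end posts with a 133 mm gap after the −x posts and between neighbouring slats, leaving 137 mm before the +x posts.


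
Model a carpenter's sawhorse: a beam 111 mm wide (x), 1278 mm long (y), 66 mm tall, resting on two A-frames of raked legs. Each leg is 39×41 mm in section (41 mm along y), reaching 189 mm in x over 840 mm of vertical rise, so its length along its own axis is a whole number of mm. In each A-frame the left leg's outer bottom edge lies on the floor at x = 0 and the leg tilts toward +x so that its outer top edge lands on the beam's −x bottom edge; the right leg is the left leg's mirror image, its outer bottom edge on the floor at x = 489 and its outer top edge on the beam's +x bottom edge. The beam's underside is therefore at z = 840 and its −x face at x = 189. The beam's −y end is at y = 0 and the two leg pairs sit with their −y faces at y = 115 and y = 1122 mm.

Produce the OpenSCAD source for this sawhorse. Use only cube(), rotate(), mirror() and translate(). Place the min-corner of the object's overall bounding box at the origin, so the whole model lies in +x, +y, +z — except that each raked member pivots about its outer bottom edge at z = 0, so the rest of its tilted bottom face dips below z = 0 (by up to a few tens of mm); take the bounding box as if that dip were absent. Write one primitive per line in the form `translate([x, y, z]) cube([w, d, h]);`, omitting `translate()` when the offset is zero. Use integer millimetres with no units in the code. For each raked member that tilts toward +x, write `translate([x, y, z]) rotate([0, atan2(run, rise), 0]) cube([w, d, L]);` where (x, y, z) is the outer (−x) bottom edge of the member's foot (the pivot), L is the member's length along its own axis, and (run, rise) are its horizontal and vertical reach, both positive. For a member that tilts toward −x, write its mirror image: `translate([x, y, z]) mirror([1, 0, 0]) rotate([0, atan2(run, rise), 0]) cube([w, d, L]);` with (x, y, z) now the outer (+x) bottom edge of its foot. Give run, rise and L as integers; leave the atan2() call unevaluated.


translate([189, 0, 840]) cube([111, 1278, 66]);
translate([0, 115, 0]) rotate([0, atan2(189, 840), 0]) cube([39, 41, 861]);
translate([489, 115, 0]) mirror([1, 0, 0]) rotate([0, atan2(189, 840), 0]) cube([39, 41, 861]);
translate([0, 1122, 0]) rotate([0, atan2(189, 840), 0]) cube([39, 41, 861]);
translate([489, 1122, 0]) mirror([1, 0, 0]) rotate([0, atan2(189, 840), 0]) cube([39, 41, 861]);


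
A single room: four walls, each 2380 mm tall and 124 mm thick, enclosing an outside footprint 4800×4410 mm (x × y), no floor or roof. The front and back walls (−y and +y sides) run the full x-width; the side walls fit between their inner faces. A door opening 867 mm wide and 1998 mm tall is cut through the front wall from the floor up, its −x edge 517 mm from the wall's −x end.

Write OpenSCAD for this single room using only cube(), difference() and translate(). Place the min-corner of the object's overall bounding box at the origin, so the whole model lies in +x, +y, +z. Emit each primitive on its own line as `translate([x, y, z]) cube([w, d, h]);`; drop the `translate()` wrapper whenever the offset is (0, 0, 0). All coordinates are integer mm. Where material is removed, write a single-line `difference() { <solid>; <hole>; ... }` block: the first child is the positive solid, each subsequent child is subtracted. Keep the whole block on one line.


difference() { cube([4800, 124, 2380]); translate([517, 0, 0]) cube([867, 124, 1998]); }
translate([0, 4286, 0]) cube([4800, 124, 2380]);
translate([0, 124, 0]) cube([124, 4162, 2380]);
translate([4676, 124, 0]) cube([124, 4162, 2380]);


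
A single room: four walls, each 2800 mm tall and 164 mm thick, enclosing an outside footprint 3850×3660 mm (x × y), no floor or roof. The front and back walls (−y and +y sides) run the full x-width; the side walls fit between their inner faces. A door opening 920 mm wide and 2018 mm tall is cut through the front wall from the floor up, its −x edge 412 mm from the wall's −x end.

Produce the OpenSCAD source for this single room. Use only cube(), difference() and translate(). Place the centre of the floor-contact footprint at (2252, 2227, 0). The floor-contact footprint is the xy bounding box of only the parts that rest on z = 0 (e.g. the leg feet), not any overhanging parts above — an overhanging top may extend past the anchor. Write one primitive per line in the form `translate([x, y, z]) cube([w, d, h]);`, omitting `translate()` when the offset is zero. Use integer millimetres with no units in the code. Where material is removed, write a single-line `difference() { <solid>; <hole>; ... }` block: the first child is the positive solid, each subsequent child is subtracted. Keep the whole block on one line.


difference() { translate([327, 397, 0]) cube([3850, 164, 2800]); translate([739, 397, 0]) cube([920, 164, 2018]); }
translate([327, 3893, 0]) cube([3850, 164, 2800]);
translate([327, 561, 0]) cube([164, 3332, 2800]);
translate([4013, 561, 0]) cube([164, 3332, 2800]);


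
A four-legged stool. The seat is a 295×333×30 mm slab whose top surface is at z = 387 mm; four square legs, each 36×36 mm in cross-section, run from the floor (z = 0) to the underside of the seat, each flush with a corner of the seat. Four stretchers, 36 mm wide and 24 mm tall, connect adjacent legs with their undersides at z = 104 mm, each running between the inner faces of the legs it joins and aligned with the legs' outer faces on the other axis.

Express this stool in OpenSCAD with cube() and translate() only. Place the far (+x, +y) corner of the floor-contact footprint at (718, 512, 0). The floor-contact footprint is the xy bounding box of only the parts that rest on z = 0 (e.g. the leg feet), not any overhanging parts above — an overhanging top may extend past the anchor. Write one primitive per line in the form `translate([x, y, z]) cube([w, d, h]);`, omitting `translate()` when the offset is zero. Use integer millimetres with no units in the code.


translate([423, 179, 357]) cube([295, 333, 30]);
translate([423, 179, 0]) cube([36, 36, 357]);
translate([682, 179, 0]) cube([36, 36, 357]);
translate([423, 476, 0]) cube([36, 36, 357]);
translate([682, 476, 0]) cube([36, 36, 357]);
translate([459, 179, 104]) cube([223, 36, 24]);
translate([459, 476, 104]) cube([223, 36, 24]);
translate([423, 215, 104]) cube([36, 261, 24]);
translate([682, 215, 104]) cube([36, 261, 24]);


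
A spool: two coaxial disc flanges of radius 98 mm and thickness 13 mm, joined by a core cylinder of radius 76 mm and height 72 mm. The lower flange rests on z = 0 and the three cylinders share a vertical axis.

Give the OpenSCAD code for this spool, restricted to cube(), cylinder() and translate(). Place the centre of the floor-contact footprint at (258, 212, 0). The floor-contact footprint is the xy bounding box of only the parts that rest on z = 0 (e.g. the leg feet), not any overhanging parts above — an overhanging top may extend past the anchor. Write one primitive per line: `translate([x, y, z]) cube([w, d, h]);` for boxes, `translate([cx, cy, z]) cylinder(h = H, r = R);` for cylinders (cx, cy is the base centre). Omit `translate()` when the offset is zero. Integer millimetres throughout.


translate([258, 212, 0]) cylinder(h = 13, r = 98);
translate([258, 212, 13]) cylinder(h = 72, r = 76);
translate([258, 212, 85]) cylinder(h = 13, r = 98);


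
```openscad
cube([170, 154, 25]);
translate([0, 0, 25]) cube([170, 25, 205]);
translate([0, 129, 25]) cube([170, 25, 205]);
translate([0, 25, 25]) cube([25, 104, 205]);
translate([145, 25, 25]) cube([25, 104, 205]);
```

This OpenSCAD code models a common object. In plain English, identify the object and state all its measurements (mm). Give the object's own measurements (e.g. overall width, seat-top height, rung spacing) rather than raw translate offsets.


An open-topped rectangular box: outside dimensions 170×154×230 mm, with a uniform wall and base thickness of 25 mm. The base is a full 170×154 slab on the floor; four walls sit on top of the base. The front and back walls (the −y and +y sides) span the full width; the two side walls fit between them.


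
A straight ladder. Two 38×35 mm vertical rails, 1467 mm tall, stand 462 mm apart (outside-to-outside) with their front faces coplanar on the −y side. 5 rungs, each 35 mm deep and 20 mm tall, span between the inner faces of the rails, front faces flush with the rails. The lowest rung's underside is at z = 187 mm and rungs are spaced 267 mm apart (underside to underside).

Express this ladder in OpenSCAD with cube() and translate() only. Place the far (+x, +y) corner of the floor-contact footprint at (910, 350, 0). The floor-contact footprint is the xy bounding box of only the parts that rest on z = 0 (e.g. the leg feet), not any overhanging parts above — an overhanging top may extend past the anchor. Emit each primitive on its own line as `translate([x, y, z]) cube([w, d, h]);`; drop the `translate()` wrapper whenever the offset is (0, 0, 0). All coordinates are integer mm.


translate([448, 315, 0]) cube([38, 35, 1467]);
translate([872, 315, 0]) cube([38, 35, 1467]);
translate([486, 315, 187]) cube([386, 35, 20]);
translate([486, 315, 454]) cube([386, 35, 20]);
translate([486, 315, 721]) cube([386, 35, 20]);
translate([486, 315, 988]) cube([386, 35, 20]);
translate([486, 315, 1255]) cube([386, 35, 20]);


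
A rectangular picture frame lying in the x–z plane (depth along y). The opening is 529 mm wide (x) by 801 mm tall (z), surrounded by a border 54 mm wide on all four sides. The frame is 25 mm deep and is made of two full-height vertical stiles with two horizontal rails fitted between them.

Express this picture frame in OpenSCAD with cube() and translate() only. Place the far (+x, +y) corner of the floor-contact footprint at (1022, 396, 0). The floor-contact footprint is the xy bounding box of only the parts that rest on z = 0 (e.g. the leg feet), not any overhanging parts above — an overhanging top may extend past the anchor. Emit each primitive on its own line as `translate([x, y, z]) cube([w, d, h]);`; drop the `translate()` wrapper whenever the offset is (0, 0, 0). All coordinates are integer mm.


translate([385, 371, 0]) cube([54, 25, 909]);
translate([968, 371, 0]) cube([54, 25, 909]);
translate([439, 371, 0]) cube([529, 25, 54]);
translate([439, 371, 855]) cube([529, 25, 54]);
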